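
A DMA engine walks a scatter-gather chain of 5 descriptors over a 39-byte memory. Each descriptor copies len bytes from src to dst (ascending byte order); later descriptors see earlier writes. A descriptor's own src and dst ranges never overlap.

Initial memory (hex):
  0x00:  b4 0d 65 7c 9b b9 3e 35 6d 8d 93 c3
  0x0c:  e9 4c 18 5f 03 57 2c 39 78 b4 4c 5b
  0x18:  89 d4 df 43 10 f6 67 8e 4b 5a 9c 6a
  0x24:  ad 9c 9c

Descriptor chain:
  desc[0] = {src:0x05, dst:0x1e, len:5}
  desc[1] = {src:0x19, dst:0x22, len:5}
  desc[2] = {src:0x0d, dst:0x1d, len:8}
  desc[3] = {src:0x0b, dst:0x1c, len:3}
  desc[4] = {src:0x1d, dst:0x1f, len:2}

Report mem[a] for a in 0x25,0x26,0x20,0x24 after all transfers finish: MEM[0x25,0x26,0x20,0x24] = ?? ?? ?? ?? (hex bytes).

MEM[0x25,0x26,0x20,0x24] = 10 f6 4c 78

[0] 0x05->0x1e len=5 : b9 3e 35 6d 8d
[1] 0x19->0x22 len=5 : d4 df 43 10 f6
[2] 0x0d->0x1d len=8 : 4c 18 5f 03 57 2c 39 78
[3] 0x0b->0x1c len=3 : c3 e9 4c
[4] 0x1d->0x1f len=2 : e9 4c
query mem[0x25]=0x10, mem[0x26]=0xf6, mem[0x20]=0x4c, mem[0x24]=0x78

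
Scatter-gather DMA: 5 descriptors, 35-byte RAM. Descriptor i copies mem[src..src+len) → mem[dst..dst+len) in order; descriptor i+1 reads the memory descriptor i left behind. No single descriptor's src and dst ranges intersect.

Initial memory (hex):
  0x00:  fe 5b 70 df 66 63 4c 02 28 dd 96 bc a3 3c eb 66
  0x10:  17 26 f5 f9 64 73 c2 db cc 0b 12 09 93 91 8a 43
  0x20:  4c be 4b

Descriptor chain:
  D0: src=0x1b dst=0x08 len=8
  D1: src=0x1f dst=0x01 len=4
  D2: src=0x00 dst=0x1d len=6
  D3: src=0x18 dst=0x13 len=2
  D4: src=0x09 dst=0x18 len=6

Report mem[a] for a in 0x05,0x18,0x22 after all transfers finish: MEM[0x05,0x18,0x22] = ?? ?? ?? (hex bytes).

  after D0: wrote 8B at 0x08 = 0993918a434cbe4b
  after D1: wrote 4B at 0x01 = 434cbe4b
  after D2: wrote 6B at 0x1d = fe434cbe4b63
  after D3: wrote 2B at 0x13 = cc0b
  after D4: wrote 6B at 0x18 = 93918a434cbe
query mem[0x05]=0x63, mem[0x18]=0x93, mem[0x22]=0x63

MEM[0x05,0x18,0x22] = 63 93 63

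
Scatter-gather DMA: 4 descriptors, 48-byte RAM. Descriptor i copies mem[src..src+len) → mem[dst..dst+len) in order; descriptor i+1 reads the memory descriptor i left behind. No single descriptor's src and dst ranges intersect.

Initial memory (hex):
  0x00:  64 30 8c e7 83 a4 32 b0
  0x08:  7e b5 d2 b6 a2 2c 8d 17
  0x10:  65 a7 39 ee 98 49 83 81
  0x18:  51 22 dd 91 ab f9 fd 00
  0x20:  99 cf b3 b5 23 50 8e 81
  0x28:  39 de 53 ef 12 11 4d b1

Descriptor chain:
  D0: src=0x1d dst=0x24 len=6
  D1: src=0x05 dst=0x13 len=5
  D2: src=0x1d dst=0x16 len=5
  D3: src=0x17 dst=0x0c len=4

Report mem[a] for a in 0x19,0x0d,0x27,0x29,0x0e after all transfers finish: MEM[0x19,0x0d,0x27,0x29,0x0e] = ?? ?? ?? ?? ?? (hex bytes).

MEM[0x19,0x0d,0x27,0x29,0x0e] = 99 00 99 b3 99

D0: mem[0x24..0x29] <- [f9 fd 00 99 cf b3]
D1: mem[0x13..0x17] <- [a4 32 b0 7e b5]
D2: mem[0x16..0x1a] <- [f9 fd 00 99 cf]
D3: mem[0x0c..0x0f] <- [fd 00 99 cf]
query mem[0x19]=0x99, mem[0x0d]=0x00, mem[0x27]=0x99, mem[0x29]=0xb3, mem[0x0e]=0x99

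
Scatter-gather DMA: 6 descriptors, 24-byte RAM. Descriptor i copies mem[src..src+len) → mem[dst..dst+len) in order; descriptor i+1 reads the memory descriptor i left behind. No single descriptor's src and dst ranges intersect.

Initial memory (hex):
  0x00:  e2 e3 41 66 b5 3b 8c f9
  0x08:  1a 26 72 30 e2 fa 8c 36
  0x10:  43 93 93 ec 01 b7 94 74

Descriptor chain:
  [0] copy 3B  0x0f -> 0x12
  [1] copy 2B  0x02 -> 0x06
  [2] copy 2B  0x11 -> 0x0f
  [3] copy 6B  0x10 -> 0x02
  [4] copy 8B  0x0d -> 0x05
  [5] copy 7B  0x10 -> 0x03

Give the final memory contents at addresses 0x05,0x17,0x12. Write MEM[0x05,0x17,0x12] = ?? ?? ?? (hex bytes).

[0] 0x0f->0x12 len=3 : 36 43 93
[1] 0x02->0x06 len=2 : 41 66
[2] 0x11->0x0f len=2 : 93 36
[3] 0x10->0x02 len=6 : 36 93 36 43 93 b7
[4] 0x0d->0x05 len=8 : fa 8c 93 36 93 36 43 93
[5] 0x10->0x03 len=7 : 36 93 36 43 93 b7 94
query mem[0x05]=0x36, mem[0x17]=0x74, mem[0x12]=0x36

MEM[0x05,0x17,0x12] = 36 74 36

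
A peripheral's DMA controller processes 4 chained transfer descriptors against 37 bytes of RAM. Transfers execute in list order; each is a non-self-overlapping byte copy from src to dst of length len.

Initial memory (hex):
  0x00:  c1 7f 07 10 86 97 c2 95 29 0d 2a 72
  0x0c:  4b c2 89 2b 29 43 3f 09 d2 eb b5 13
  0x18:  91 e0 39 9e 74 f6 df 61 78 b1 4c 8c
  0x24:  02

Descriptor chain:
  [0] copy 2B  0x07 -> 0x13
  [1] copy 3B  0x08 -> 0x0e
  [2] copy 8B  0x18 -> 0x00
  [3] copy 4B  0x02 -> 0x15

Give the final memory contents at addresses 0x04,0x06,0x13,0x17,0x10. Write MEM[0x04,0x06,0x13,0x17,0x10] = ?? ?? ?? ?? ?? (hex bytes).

MEM[0x04,0x06,0x13,0x17,0x10] = 74 df 95 74 2a

#0 dst[0x13+2] := {0x95,0x29}
#1 dst[0x0e+3] := {0x29,0x0d,0x2a}
#2 dst[0x00+8] := {0x91,0xe0,0x39,0x9e,0x74,0xf6,0xdf,0x61}
#3 dst[0x15+4] := {0x39,0x9e,0x74,0xf6}
query mem[0x04]=0x74, mem[0x06]=0xdf, mem[0x13]=0x95, mem[0x17]=0x74, mem[0x10]=0x2a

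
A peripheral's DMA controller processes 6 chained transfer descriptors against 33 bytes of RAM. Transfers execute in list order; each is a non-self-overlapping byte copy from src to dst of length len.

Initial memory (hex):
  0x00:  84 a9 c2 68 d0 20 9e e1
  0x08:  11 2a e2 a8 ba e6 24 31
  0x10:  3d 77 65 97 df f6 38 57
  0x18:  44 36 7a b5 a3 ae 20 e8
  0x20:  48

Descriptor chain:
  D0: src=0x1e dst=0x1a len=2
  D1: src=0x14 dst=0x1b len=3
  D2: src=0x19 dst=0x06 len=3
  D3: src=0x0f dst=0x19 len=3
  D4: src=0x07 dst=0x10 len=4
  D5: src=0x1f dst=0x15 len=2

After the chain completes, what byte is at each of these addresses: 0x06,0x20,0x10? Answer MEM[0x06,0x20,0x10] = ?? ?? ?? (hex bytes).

D0: mem[0x1a..0x1b] <- [20 e8]
D1: mem[0x1b..0x1d] <- [df f6 38]
D2: mem[0x06..0x08] <- [36 20 df]
D3: mem[0x19..0x1b] <- [31 3d 77]
D4: mem[0x10..0x13] <- [20 df 2a e2]
D5: mem[0x15..0x16] <- [e8 48]
query mem[0x06]=0x36, mem[0x20]=0x48, mem[0x10]=0x20

MEM[0x06,0x20,0x10] = 36 48 20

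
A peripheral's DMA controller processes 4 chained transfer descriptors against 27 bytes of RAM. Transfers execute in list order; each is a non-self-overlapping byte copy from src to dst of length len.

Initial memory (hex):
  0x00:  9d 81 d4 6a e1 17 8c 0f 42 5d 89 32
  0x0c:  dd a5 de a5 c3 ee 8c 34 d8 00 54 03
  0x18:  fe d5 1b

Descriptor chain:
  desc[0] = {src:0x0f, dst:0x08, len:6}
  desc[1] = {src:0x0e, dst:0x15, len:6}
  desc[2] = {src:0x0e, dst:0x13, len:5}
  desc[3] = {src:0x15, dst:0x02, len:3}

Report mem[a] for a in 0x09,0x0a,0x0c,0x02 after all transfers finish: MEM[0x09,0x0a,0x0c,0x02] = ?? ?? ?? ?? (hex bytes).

MEM[0x09,0x0a,0x0c,0x02] = c3 ee 34 c3

[0] 0x0f->0x08 len=6 : a5 c3 ee 8c 34 d8
[1] 0x0e->0x15 len=6 : de a5 c3 ee 8c 34
[2] 0x0e->0x13 len=5 : de a5 c3 ee 8c
[3] 0x15->0x02 len=3 : c3 ee 8c
query mem[0x09]=0xc3, mem[0x0a]=0xee, mem[0x0c]=0x34, mem[0x02]=0xc3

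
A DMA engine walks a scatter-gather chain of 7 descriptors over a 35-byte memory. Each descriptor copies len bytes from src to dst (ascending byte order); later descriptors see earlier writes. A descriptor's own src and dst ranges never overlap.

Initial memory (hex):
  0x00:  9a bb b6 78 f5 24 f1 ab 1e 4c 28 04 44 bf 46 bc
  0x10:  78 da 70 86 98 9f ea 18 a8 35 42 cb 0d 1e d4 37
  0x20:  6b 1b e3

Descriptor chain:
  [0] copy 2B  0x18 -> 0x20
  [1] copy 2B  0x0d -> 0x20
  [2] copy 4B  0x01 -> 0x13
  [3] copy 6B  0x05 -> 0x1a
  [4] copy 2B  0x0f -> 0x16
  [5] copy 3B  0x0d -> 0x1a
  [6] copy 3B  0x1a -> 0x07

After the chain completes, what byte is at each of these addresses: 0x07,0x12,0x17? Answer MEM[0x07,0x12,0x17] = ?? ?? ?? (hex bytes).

MEM[0x07,0x12,0x17] = bf 70 78

#0 dst[0x20+2] := {0xa8,0x35}
#1 dst[0x20+2] := {0xbf,0x46}
#2 dst[0x13+4] := {0xbb,0xb6,0x78,0xf5}
#3 dst[0x1a+6] := {0x24,0xf1,0xab,0x1e,0x4c,0x28}
#4 dst[0x16+2] := {0xbc,0x78}
#5 dst[0x1a+3] := {0xbf,0x46,0xbc}
#6 dst[0x07+3] := {0xbf,0x46,0xbc}
query mem[0x07]=0xbf, mem[0x12]=0x70, mem[0x17]=0x78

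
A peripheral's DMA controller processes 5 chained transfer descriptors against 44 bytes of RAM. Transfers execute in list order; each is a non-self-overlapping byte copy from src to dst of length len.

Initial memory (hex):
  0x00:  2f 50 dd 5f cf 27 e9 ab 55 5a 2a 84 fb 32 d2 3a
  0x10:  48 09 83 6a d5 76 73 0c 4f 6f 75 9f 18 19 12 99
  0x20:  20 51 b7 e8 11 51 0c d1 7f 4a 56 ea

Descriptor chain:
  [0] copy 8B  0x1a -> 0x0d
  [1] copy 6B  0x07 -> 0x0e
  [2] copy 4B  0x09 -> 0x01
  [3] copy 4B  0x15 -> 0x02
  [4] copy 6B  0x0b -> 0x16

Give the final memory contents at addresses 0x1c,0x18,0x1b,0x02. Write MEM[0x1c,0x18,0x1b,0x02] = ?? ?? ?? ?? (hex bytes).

#0 dst[0x0d+8] := {0x75,0x9f,0x18,0x19,0x12,0x99,0x20,0x51}
#1 dst[0x0e+6] := {0xab,0x55,0x5a,0x2a,0x84,0xfb}
#2 dst[0x01+4] := {0x5a,0x2a,0x84,0xfb}
#3 dst[0x02+4] := {0x76,0x73,0x0c,0x4f}
#4 dst[0x16+6] := {0x84,0xfb,0x75,0xab,0x55,0x5a}
query mem[0x1c]=0x18, mem[0x18]=0x75, mem[0x1b]=0x5a, mem[0x02]=0x76

MEM[0x1c,0x18,0x1b,0x02] = 18 75 5a 76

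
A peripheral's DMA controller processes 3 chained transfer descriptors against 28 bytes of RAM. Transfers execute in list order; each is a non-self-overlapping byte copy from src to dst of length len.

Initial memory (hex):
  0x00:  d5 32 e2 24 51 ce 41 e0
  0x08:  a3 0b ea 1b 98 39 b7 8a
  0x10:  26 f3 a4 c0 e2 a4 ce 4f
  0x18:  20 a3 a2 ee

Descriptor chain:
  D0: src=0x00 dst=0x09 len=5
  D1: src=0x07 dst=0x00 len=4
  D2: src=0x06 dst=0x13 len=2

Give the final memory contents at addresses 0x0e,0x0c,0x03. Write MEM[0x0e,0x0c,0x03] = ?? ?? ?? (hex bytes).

  after D0: wrote 5B at 0x09 = d532e22451
  after D1: wrote 4B at 0x00 = e0a3d532
  after D2: wrote 2B at 0x13 = 41e0
query mem[0x0e]=0xb7, mem[0x0c]=0x24, mem[0x03]=0x32

MEM[0x0e,0x0c,0x03] = b7 24 32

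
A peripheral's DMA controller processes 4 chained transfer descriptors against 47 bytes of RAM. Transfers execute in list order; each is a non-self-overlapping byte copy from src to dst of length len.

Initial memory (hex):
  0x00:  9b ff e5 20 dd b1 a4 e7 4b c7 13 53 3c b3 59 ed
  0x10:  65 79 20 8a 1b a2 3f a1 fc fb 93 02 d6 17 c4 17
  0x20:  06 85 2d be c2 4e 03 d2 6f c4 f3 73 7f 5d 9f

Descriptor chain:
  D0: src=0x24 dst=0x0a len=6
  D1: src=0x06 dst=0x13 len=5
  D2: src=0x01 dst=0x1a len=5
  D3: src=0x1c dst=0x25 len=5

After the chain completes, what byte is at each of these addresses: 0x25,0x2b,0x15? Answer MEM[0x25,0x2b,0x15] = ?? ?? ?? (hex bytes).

MEM[0x25,0x2b,0x15] = 20 73 4b

D0: mem[0x0a..0x0f] <- [c2 4e 03 d2 6f c4]
D1: mem[0x13..0x17] <- [a4 e7 4b c7 c2]
D2: mem[0x1a..0x1e] <- [ff e5 20 dd b1]
D3: mem[0x25..0x29] <- [20 dd b1 17 06]
query mem[0x25]=0x20, mem[0x2b]=0x73, mem[0x15]=0x4b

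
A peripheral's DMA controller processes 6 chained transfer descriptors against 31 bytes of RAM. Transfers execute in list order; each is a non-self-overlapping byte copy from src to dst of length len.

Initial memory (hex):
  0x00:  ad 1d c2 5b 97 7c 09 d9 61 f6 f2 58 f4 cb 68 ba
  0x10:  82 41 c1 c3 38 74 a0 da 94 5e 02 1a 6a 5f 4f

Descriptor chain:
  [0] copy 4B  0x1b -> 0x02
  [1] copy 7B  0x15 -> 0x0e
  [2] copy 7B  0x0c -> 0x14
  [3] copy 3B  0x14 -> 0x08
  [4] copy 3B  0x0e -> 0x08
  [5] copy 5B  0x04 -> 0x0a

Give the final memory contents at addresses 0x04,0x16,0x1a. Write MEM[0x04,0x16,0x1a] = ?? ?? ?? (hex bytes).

  after D0: wrote 4B at 0x02 = 1a6a5f4f
  after D1: wrote 7B at 0x0e = 74a0da945e021a
  after D2: wrote 7B at 0x14 = f4cb74a0da945e
  after D3: wrote 3B at 0x08 = f4cb74
  after D4: wrote 3B at 0x08 = 74a0da
  after D5: wrote 5B at 0x0a = 5f4f09d974
query mem[0x04]=0x5f, mem[0x16]=0x74, mem[0x1a]=0x5e

MEM[0x04,0x16,0x1a] = 5f 74 5e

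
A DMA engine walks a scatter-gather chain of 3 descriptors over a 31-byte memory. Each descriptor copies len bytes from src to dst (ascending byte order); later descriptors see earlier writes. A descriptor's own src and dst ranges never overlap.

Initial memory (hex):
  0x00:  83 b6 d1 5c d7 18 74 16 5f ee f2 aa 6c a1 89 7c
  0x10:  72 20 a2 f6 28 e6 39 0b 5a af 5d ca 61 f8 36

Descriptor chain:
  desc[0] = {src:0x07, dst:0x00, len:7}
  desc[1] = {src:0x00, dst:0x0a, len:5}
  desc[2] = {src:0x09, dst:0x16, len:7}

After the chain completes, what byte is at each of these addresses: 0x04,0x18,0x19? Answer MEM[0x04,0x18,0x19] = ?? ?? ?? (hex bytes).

MEM[0x04,0x18,0x19] = aa 5f ee

[0] 0x07->0x00 len=7 : 16 5f ee f2 aa 6c a1
[1] 0x00->0x0a len=5 : 16 5f ee f2 aa
[2] 0x09->0x16 len=7 : ee 16 5f ee f2 aa 7c
query mem[0x04]=0xaa, mem[0x18]=0x5f, mem[0x19]=0xee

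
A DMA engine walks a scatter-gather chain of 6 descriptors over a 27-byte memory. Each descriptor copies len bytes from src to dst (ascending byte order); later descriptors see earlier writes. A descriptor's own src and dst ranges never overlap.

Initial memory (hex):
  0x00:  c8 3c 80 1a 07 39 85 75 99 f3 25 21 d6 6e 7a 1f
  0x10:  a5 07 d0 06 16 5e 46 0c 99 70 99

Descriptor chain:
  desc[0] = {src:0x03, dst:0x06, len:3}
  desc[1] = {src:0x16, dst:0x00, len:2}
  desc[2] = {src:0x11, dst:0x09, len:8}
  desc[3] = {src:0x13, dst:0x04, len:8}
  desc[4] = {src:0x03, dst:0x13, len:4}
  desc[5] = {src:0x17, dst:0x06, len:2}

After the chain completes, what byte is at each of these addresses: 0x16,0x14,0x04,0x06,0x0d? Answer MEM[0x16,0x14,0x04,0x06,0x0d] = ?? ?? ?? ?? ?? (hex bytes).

#0 dst[0x06+3] := {0x1a,0x07,0x39}
#1 dst[0x00+2] := {0x46,0x0c}
#2 dst[0x09+8] := {0x07,0xd0,0x06,0x16,0x5e,0x46,0x0c,0x99}
#3 dst[0x04+8] := {0x06,0x16,0x5e,0x46,0x0c,0x99,0x70,0x99}
#4 dst[0x13+4] := {0x1a,0x06,0x16,0x5e}
#5 dst[0x06+2] := {0x0c,0x99}
query mem[0x16]=0x5e, mem[0x14]=0x06, mem[0x04]=0x06, mem[0x06]=0x0c, mem[0x0d]=0x5e

MEM[0x16,0x14,0x04,0x06,0x0d] = 5e 06 06 0c 5e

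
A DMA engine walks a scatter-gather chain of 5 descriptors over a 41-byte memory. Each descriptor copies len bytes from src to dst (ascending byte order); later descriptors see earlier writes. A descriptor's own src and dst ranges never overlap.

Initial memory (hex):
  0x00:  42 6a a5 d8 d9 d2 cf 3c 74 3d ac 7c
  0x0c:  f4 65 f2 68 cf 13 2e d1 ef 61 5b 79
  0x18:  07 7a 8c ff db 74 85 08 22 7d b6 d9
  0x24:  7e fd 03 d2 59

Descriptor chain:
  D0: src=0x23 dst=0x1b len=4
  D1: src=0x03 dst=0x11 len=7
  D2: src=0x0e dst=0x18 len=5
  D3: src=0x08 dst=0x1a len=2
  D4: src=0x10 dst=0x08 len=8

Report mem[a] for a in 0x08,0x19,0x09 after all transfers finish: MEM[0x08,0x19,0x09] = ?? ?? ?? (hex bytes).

D0: mem[0x1b..0x1e] <- [d9 7e fd 03]
D1: mem[0x11..0x17] <- [d8 d9 d2 cf 3c 74 3d]
D2: mem[0x18..0x1c] <- [f2 68 cf d8 d9]
D3: mem[0x1a..0x1b] <- [74 3d]
D4: mem[0x08..0x0f] <- [cf d8 d9 d2 cf 3c 74 3d]
query mem[0x08]=0xcf, mem[0x19]=0x68, mem[0x09]=0xd8

MEM[0x08,0x19,0x09] = cf 68 d8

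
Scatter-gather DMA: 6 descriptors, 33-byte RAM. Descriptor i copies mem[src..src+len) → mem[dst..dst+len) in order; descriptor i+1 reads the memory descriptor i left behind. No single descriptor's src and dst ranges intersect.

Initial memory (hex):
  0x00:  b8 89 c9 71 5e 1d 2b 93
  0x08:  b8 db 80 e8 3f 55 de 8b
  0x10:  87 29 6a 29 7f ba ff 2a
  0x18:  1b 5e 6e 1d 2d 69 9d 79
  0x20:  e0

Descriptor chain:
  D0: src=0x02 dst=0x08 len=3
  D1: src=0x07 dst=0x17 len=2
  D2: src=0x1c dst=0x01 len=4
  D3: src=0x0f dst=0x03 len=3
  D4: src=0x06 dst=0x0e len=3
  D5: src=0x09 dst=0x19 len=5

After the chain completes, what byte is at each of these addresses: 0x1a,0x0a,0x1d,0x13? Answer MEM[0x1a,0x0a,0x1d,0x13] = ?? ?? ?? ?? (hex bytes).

MEM[0x1a,0x0a,0x1d,0x13] = 5e 5e 55 29

[0] 0x02->0x08 len=3 : c9 71 5e
[1] 0x07->0x17 len=2 : 93 c9
[2] 0x1c->0x01 len=4 : 2d 69 9d 79
[3] 0x0f->0x03 len=3 : 8b 87 29
[4] 0x06->0x0e len=3 : 2b 93 c9
[5] 0x09->0x19 len=5 : 71 5e e8 3f 55
query mem[0x1a]=0x5e, mem[0x0a]=0x5e, mem[0x1d]=0x55, mem[0x13]=0x29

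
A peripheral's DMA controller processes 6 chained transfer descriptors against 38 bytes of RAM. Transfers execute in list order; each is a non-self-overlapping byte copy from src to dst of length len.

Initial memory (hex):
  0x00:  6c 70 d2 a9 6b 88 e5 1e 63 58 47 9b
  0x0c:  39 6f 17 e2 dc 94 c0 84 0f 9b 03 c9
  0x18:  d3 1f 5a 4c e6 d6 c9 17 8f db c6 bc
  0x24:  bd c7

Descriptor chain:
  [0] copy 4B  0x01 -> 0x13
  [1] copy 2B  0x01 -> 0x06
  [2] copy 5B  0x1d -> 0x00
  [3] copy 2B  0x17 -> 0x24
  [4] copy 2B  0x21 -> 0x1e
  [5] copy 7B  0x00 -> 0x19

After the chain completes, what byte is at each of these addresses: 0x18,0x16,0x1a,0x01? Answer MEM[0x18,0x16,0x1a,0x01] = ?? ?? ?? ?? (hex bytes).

[0] 0x01->0x13 len=4 : 70 d2 a9 6b
[1] 0x01->0x06 len=2 : 70 d2
[2] 0x1d->0x00 len=5 : d6 c9 17 8f db
[3] 0x17->0x24 len=2 : c9 d3
[4] 0x21->0x1e len=2 : db c6
[5] 0x00->0x19 len=7 : d6 c9 17 8f db 88 70
query mem[0x18]=0xd3, mem[0x16]=0x6b, mem[0x1a]=0xc9, mem[0x01]=0xc9

MEM[0x18,0x16,0x1a,0x01] = d3 6b c9 c9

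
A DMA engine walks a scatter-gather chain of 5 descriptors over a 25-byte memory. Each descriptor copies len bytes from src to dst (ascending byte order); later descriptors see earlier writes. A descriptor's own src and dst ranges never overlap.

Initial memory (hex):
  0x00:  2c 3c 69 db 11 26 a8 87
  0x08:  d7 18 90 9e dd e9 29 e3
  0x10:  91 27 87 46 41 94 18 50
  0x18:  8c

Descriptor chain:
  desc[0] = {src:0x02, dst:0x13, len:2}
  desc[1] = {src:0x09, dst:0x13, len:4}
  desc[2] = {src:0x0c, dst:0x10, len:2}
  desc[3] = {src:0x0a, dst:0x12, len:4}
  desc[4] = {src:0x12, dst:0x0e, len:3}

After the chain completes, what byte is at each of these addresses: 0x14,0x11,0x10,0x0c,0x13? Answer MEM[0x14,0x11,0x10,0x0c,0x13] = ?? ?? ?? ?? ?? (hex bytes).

MEM[0x14,0x11,0x10,0x0c,0x13] = dd e9 dd dd 9e

[0] 0x02->0x13 len=2 : 69 db
[1] 0x09->0x13 len=4 : 18 90 9e dd
[2] 0x0c->0x10 len=2 : dd e9
[3] 0x0a->0x12 len=4 : 90 9e dd e9
[4] 0x12->0x0e len=3 : 90 9e dd
query mem[0x14]=0xdd, mem[0x11]=0xe9, mem[0x10]=0xdd, mem[0x0c]=0xdd, mem[0x13]=0x9e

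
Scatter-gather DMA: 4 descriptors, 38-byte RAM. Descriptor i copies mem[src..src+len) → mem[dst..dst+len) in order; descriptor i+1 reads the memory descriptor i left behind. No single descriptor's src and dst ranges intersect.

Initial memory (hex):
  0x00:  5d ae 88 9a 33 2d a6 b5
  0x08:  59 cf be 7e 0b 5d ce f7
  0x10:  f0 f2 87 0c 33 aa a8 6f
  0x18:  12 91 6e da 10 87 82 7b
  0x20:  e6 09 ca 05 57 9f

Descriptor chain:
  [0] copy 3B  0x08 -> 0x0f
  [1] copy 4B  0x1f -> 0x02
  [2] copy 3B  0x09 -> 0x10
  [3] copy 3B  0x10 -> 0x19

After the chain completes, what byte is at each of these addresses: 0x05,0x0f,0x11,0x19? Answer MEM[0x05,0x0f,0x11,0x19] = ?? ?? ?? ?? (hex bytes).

MEM[0x05,0x0f,0x11,0x19] = ca 59 be cf

  after D0: wrote 3B at 0x0f = 59cfbe
  after D1: wrote 4B at 0x02 = 7be609ca
  after D2: wrote 3B at 0x10 = cfbe7e
  after D3: wrote 3B at 0x19 = cfbe7e
query mem[0x05]=0xca, mem[0x0f]=0x59, mem[0x11]=0xbe, mem[0x19]=0xcf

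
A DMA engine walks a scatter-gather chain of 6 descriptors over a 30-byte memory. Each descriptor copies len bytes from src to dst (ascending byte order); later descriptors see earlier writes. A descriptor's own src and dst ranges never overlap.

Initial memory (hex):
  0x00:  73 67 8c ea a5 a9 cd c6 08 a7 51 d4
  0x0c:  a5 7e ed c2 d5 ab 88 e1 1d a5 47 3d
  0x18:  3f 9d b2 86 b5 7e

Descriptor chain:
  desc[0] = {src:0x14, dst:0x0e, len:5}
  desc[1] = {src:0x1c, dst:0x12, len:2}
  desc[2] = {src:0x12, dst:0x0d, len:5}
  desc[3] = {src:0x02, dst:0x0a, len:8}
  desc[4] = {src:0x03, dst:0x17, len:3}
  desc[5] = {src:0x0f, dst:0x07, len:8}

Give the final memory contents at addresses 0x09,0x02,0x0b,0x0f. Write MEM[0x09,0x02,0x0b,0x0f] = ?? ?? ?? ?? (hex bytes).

MEM[0x09,0x02,0x0b,0x0f] = a7 8c 7e c6

D0: mem[0x0e..0x12] <- [1d a5 47 3d 3f]
D1: mem[0x12..0x13] <- [b5 7e]
D2: mem[0x0d..0x11] <- [b5 7e 1d a5 47]
D3: mem[0x0a..0x11] <- [8c ea a5 a9 cd c6 08 a7]
D4: mem[0x17..0x19] <- [ea a5 a9]
D5: mem[0x07..0x0e] <- [c6 08 a7 b5 7e 1d a5 47]
query mem[0x09]=0xa7, mem[0x02]=0x8c, mem[0x0b]=0x7e, mem[0x0f]=0xc6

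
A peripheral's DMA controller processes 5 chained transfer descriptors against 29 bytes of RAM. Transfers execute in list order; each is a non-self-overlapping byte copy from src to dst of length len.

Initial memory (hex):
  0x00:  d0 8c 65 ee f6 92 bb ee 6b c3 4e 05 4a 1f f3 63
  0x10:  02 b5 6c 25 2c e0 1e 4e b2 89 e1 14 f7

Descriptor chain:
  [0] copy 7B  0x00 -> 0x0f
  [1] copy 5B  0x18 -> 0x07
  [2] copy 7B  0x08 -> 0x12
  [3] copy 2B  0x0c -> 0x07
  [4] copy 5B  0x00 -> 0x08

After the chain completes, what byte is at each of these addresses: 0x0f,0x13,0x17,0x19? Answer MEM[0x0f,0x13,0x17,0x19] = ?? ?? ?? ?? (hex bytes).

D0: mem[0x0f..0x15] <- [d0 8c 65 ee f6 92 bb]
D1: mem[0x07..0x0b] <- [b2 89 e1 14 f7]
D2: mem[0x12..0x18] <- [89 e1 14 f7 4a 1f f3]
D3: mem[0x07..0x08] <- [4a 1f]
D4: mem[0x08..0x0c] <- [d0 8c 65 ee f6]
query mem[0x0f]=0xd0, mem[0x13]=0xe1, mem[0x17]=0x1f, mem[0x19]=0x89

MEM[0x0f,0x13,0x17,0x19] = d0 e1 1f 89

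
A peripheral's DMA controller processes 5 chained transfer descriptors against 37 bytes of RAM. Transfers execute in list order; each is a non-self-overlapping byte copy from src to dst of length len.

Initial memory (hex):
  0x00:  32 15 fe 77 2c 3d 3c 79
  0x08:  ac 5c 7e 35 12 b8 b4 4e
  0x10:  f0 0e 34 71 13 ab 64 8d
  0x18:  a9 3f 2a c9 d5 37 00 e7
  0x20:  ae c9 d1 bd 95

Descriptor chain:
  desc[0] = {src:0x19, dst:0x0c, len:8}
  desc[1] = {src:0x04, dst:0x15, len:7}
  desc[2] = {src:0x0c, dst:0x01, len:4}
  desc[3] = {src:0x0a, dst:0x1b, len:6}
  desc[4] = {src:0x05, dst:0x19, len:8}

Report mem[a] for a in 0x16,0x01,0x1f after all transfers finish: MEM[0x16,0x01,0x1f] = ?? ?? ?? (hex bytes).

MEM[0x16,0x01,0x1f] = 3d 3f 35

  after D0: wrote 8B at 0x0c = 3f2ac9d53700e7ae
  after D1: wrote 7B at 0x15 = 2c3d3c79ac5c7e
  after D2: wrote 4B at 0x01 = 3f2ac9d5
  after D3: wrote 6B at 0x1b = 7e353f2ac9d5
  after D4: wrote 8B at 0x19 = 3d3c79ac5c7e353f
query mem[0x16]=0x3d, mem[0x01]=0x3f, mem[0x1f]=0x35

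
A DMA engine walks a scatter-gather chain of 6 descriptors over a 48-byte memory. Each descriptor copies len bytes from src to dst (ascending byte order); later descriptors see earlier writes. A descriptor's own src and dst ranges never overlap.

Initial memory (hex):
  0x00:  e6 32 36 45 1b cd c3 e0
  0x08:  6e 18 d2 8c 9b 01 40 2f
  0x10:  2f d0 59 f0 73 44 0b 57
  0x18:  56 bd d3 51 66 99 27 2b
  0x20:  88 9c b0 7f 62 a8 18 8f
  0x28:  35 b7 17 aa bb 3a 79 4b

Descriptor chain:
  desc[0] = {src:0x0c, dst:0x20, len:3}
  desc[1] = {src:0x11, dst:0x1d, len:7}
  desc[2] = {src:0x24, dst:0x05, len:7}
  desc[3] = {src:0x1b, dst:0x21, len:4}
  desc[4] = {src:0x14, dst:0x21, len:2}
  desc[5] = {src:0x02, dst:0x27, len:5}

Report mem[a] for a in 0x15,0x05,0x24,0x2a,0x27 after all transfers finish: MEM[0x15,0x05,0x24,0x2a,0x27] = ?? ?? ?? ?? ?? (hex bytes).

D0: mem[0x20..0x22] <- [9b 01 40]
D1: mem[0x1d..0x23] <- [d0 59 f0 73 44 0b 57]
D2: mem[0x05..0x0b] <- [62 a8 18 8f 35 b7 17]
D3: mem[0x21..0x24] <- [51 66 d0 59]
D4: mem[0x21..0x22] <- [73 44]
D5: mem[0x27..0x2b] <- [36 45 1b 62 a8]
query mem[0x15]=0x44, mem[0x05]=0x62, mem[0x24]=0x59, mem[0x2a]=0x62, mem[0x27]=0x36

MEM[0x15,0x05,0x24,0x2a,0x27] = 44 62 59 62 36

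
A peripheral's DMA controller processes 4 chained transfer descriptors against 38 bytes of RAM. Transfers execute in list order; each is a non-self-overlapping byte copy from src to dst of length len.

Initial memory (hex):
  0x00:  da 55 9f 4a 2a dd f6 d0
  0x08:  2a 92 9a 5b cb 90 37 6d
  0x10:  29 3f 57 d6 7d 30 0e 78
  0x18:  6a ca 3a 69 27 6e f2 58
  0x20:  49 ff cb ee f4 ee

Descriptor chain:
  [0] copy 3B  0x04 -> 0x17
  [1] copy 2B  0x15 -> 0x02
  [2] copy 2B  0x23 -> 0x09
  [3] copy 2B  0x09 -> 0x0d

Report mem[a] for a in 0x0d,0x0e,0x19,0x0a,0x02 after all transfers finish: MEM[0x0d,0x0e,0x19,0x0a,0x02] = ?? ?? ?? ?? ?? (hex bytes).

MEM[0x0d,0x0e,0x19,0x0a,0x02] = ee f4 f6 f4 30

  after D0: wrote 3B at 0x17 = 2addf6
  after D1: wrote 2B at 0x02 = 300e
  after D2: wrote 2B at 0x09 = eef4
  after D3: wrote 2B at 0x0d = eef4
query mem[0x0d]=0xee, mem[0x0e]=0xf4, mem[0x19]=0xf6, mem[0x0a]=0xf4, mem[0x02]=0x30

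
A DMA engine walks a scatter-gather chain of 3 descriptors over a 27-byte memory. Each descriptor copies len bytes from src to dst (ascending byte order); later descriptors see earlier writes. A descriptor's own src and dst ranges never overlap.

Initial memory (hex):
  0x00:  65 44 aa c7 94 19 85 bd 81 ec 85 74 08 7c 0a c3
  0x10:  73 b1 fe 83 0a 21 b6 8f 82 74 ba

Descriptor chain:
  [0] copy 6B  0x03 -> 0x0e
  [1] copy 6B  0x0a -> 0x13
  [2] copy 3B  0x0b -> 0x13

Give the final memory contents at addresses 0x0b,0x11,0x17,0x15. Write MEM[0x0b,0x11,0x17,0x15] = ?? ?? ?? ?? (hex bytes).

MEM[0x0b,0x11,0x17,0x15] = 74 85 c7 7c

[0] 0x03->0x0e len=6 : c7 94 19 85 bd 81
[1] 0x0a->0x13 len=6 : 85 74 08 7c c7 94
[2] 0x0b->0x13 len=3 : 74 08 7c
query mem[0x0b]=0x74, mem[0x11]=0x85, mem[0x17]=0xc7, mem[0x15]=0x7c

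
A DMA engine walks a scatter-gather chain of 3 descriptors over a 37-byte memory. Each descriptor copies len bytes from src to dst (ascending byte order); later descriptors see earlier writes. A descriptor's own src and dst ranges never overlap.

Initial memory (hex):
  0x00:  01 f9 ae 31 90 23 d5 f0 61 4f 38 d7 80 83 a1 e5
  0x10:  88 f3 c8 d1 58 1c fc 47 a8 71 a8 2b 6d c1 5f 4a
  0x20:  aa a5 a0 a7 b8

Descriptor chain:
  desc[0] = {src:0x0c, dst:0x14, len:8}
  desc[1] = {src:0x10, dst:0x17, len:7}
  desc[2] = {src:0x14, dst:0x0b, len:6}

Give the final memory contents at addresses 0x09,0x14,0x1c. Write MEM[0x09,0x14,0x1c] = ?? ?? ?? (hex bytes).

#0 dst[0x14+8] := {0x80,0x83,0xa1,0xe5,0x88,0xf3,0xc8,0xd1}
#1 dst[0x17+7] := {0x88,0xf3,0xc8,0xd1,0x80,0x83,0xa1}
#2 dst[0x0b+6] := {0x80,0x83,0xa1,0x88,0xf3,0xc8}
query mem[0x09]=0x4f, mem[0x14]=0x80, mem[0x1c]=0x83

MEM[0x09,0x14,0x1c] = 4f 80 83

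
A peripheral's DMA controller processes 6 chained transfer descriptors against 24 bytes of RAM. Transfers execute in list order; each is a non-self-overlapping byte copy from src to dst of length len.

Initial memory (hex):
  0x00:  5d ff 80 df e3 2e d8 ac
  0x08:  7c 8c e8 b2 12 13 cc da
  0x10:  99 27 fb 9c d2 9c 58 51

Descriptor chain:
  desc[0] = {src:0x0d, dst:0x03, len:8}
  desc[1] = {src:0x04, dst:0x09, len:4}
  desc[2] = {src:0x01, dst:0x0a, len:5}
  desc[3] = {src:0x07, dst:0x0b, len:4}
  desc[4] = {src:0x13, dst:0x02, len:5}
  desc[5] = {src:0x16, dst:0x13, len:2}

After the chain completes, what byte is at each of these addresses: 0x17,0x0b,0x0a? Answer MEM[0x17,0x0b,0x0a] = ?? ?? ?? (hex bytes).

MEM[0x17,0x0b,0x0a] = 51 27 ff

  after D0: wrote 8B at 0x03 = 13ccda9927fb9cd2
  after D1: wrote 4B at 0x09 = ccda9927
  after D2: wrote 5B at 0x0a = ff8013ccda
  after D3: wrote 4B at 0x0b = 27fbccff
  after D4: wrote 5B at 0x02 = 9cd29c5851
  after D5: wrote 2B at 0x13 = 5851
query mem[0x17]=0x51, mem[0x0b]=0x27, mem[0x0a]=0xff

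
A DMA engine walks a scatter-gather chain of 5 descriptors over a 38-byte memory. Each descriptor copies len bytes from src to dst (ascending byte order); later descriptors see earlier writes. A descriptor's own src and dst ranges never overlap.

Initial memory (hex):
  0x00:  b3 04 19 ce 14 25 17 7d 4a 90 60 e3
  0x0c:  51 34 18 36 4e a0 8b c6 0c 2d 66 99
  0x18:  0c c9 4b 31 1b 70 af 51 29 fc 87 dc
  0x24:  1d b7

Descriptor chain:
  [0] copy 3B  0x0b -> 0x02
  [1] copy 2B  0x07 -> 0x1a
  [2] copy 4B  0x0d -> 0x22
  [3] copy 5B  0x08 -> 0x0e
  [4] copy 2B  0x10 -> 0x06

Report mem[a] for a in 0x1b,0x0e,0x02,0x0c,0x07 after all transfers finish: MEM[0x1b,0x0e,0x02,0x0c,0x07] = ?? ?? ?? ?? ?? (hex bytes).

MEM[0x1b,0x0e,0x02,0x0c,0x07] = 4a 4a e3 51 e3

#0 dst[0x02+3] := {0xe3,0x51,0x34}
#1 dst[0x1a+2] := {0x7d,0x4a}
#2 dst[0x22+4] := {0x34,0x18,0x36,0x4e}
#3 dst[0x0e+5] := {0x4a,0x90,0x60,0xe3,0x51}
#4 dst[0x06+2] := {0x60,0xe3}
query mem[0x1b]=0x4a, mem[0x0e]=0x4a, mem[0x02]=0xe3, mem[0x0c]=0x51, mem[0x07]=0xe3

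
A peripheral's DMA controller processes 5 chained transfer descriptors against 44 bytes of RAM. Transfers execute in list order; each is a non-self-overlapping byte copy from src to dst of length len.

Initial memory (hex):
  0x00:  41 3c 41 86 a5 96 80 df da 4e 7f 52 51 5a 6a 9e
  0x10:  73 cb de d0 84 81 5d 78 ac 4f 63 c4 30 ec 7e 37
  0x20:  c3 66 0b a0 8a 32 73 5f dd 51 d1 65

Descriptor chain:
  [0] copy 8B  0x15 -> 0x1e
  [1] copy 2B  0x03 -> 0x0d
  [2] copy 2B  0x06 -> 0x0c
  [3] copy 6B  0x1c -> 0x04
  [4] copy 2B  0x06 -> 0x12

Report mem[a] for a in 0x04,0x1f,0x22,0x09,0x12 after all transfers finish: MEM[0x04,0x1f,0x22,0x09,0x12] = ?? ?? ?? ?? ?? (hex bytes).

MEM[0x04,0x1f,0x22,0x09,0x12] = 30 5d 4f ac 81

D0: mem[0x1e..0x25] <- [81 5d 78 ac 4f 63 c4 30]
D1: mem[0x0d..0x0e] <- [86 a5]
D2: mem[0x0c..0x0d] <- [80 df]
D3: mem[0x04..0x09] <- [30 ec 81 5d 78 ac]
D4: mem[0x12..0x13] <- [81 5d]
query mem[0x04]=0x30, mem[0x1f]=0x5d, mem[0x22]=0x4f, mem[0x09]=0xac, mem[0x12]=0x81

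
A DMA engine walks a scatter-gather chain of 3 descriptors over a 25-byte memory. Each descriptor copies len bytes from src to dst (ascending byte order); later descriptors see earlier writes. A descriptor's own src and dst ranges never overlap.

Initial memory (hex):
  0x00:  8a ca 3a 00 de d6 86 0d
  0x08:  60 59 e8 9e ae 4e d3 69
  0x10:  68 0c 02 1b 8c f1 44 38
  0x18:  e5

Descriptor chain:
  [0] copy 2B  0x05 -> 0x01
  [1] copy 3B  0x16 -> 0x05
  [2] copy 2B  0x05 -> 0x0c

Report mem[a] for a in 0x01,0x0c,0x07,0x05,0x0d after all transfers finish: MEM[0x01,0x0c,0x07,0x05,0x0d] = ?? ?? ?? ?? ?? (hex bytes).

  after D0: wrote 2B at 0x01 = d686
  after D1: wrote 3B at 0x05 = 4438e5
  after D2: wrote 2B at 0x0c = 4438
query mem[0x01]=0xd6, mem[0x0c]=0x44, mem[0x07]=0xe5, mem[0x05]=0x44, mem[0x0d]=0x38

MEM[0x01,0x0c,0x07,0x05,0x0d] = d6 44 e5 44 38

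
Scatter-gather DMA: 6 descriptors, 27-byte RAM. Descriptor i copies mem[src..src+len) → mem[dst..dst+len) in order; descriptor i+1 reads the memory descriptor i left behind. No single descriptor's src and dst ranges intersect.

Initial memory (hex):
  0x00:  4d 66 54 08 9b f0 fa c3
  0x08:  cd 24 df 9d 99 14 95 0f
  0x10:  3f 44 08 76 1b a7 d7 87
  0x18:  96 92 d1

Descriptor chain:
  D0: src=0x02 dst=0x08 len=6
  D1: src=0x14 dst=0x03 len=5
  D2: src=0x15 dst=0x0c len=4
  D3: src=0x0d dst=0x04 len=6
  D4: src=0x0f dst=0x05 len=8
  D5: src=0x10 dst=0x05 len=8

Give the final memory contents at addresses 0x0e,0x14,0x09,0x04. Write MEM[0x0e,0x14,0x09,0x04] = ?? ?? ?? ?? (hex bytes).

MEM[0x0e,0x14,0x09,0x04] = 87 1b 1b d7

  after D0: wrote 6B at 0x08 = 54089bf0fac3
  after D1: wrote 5B at 0x03 = 1ba7d78796
  after D2: wrote 4B at 0x0c = a7d78796
  after D3: wrote 6B at 0x04 = d787963f4408
  after D4: wrote 8B at 0x05 = 963f4408761ba7d7
  after D5: wrote 8B at 0x05 = 3f4408761ba7d787
query mem[0x0e]=0x87, mem[0x14]=0x1b, mem[0x09]=0x1b, mem[0x04]=0xd7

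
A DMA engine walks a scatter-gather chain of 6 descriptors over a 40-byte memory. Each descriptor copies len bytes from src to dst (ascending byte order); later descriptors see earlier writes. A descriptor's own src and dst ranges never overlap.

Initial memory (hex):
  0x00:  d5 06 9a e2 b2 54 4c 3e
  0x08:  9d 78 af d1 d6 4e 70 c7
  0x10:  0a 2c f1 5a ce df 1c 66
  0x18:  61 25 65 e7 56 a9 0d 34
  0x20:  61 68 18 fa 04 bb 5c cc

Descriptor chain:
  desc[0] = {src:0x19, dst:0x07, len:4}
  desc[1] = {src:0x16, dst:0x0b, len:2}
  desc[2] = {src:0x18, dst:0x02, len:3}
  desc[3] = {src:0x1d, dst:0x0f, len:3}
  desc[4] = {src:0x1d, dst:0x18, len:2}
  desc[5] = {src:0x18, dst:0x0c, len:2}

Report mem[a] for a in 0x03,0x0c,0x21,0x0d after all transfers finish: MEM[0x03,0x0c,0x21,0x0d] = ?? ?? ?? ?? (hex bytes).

#0 dst[0x07+4] := {0x25,0x65,0xe7,0x56}
#1 dst[0x0b+2] := {0x1c,0x66}
#2 dst[0x02+3] := {0x61,0x25,0x65}
#3 dst[0x0f+3] := {0xa9,0x0d,0x34}
#4 dst[0x18+2] := {0xa9,0x0d}
#5 dst[0x0c+2] := {0xa9,0x0d}
query mem[0x03]=0x25, mem[0x0c]=0xa9, mem[0x21]=0x68, mem[0x0d]=0x0d

MEM[0x03,0x0c,0x21,0x0d] = 25 a9 68 0d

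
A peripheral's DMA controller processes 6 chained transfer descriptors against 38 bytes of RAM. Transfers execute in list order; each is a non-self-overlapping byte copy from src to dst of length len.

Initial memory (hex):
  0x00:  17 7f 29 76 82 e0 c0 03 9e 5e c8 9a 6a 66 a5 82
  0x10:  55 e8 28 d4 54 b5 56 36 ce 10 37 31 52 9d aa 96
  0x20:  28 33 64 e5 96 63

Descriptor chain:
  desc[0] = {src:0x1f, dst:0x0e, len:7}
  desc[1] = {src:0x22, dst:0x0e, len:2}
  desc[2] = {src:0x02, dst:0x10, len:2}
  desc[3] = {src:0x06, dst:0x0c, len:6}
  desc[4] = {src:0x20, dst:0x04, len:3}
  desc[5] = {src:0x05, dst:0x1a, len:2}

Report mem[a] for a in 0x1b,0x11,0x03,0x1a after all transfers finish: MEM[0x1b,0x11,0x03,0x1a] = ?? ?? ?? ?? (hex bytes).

[0] 0x1f->0x0e len=7 : 96 28 33 64 e5 96 63
[1] 0x22->0x0e len=2 : 64 e5
[2] 0x02->0x10 len=2 : 29 76
[3] 0x06->0x0c len=6 : c0 03 9e 5e c8 9a
[4] 0x20->0x04 len=3 : 28 33 64
[5] 0x05->0x1a len=2 : 33 64
query mem[0x1b]=0x64, mem[0x11]=0x9a, mem[0x03]=0x76, mem[0x1a]=0x33

MEM[0x1b,0x11,0x03,0x1a] = 64 9a 76 33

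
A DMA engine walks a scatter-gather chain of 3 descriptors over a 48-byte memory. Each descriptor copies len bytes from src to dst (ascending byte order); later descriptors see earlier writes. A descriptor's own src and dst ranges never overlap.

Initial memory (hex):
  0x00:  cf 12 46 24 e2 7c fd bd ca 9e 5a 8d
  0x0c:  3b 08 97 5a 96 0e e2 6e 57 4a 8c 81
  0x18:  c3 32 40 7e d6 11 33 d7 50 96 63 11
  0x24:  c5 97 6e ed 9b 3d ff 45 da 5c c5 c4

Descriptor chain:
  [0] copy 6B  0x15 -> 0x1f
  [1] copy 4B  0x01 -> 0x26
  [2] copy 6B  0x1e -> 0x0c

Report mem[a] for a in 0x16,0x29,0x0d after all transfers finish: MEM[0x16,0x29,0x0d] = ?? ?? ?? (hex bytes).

#0 dst[0x1f+6] := {0x4a,0x8c,0x81,0xc3,0x32,0x40}
#1 dst[0x26+4] := {0x12,0x46,0x24,0xe2}
#2 dst[0x0c+6] := {0x33,0x4a,0x8c,0x81,0xc3,0x32}
query mem[0x16]=0x8c, mem[0x29]=0xe2, mem[0x0d]=0x4a

MEM[0x16,0x29,0x0d] = 8c e2 4a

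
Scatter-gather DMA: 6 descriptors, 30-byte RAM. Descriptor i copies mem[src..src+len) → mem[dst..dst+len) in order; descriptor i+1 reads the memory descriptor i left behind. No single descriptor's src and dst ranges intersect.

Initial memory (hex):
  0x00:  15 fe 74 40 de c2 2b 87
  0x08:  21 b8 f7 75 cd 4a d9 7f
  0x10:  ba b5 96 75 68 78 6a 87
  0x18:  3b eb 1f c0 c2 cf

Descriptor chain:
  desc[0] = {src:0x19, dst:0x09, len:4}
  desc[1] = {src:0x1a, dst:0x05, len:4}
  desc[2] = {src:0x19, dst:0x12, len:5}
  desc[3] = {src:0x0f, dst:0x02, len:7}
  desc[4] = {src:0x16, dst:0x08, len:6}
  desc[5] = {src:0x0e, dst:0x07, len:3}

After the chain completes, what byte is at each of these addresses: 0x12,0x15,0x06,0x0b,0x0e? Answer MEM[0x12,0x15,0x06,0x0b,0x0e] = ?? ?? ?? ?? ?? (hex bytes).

MEM[0x12,0x15,0x06,0x0b,0x0e] = eb c2 1f eb d9

  after D0: wrote 4B at 0x09 = eb1fc0c2
  after D1: wrote 4B at 0x05 = 1fc0c2cf
  after D2: wrote 5B at 0x12 = eb1fc0c2cf
  after D3: wrote 7B at 0x02 = 7fbab5eb1fc0c2
  after D4: wrote 6B at 0x08 = cf873beb1fc0
  after D5: wrote 3B at 0x07 = d97fba
query mem[0x12]=0xeb, mem[0x15]=0xc2, mem[0x06]=0x1f, mem[0x0b]=0xeb, mem[0x0e]=0xd9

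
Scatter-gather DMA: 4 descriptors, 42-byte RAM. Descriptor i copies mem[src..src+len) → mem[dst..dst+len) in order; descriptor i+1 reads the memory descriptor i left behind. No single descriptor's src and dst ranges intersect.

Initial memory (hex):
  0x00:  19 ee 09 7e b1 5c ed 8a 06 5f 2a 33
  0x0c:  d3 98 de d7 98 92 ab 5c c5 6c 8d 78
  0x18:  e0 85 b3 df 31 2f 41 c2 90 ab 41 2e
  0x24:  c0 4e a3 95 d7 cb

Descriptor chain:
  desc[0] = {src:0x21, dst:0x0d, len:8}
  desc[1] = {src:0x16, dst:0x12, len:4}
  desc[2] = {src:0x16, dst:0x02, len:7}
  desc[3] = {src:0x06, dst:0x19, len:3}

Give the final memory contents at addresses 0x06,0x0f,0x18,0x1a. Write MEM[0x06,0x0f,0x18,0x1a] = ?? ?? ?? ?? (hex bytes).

MEM[0x06,0x0f,0x18,0x1a] = b3 2e e0 df

#0 dst[0x0d+8] := {0xab,0x41,0x2e,0xc0,0x4e,0xa3,0x95,0xd7}
#1 dst[0x12+4] := {0x8d,0x78,0xe0,0x85}
#2 dst[0x02+7] := {0x8d,0x78,0xe0,0x85,0xb3,0xdf,0x31}
#3 dst[0x19+3] := {0xb3,0xdf,0x31}
query mem[0x06]=0xb3, mem[0x0f]=0x2e, mem[0x18]=0xe0, mem[0x1a]=0xdf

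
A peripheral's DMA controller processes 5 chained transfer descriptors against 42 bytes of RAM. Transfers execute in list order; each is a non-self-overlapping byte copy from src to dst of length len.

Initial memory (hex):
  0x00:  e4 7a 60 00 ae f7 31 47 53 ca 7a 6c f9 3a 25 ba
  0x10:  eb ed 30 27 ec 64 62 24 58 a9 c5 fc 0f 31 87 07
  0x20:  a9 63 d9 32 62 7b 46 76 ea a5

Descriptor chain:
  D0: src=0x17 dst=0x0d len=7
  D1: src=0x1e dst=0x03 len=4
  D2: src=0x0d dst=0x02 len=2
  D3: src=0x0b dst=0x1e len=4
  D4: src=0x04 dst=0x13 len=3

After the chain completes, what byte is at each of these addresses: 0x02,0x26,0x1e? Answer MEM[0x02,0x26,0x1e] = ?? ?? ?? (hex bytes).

[0] 0x17->0x0d len=7 : 24 58 a9 c5 fc 0f 31
[1] 0x1e->0x03 len=4 : 87 07 a9 63
[2] 0x0d->0x02 len=2 : 24 58
[3] 0x0b->0x1e len=4 : 6c f9 24 58
[4] 0x04->0x13 len=3 : 07 a9 63
query mem[0x02]=0x24, mem[0x26]=0x46, mem[0x1e]=0x6c

MEM[0x02,0x26,0x1e] = 24 46 6c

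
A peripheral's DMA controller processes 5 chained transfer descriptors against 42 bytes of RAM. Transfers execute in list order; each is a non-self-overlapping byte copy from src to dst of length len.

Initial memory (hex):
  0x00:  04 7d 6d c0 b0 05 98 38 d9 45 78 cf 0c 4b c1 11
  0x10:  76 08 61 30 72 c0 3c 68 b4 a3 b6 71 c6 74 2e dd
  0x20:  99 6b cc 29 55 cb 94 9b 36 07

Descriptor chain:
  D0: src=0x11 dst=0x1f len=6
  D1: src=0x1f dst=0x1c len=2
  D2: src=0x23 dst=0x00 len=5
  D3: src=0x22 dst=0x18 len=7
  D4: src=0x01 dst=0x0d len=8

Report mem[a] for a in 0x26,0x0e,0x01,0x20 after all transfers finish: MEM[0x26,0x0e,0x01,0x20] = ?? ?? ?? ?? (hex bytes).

#0 dst[0x1f+6] := {0x08,0x61,0x30,0x72,0xc0,0x3c}
#1 dst[0x1c+2] := {0x08,0x61}
#2 dst[0x00+5] := {0xc0,0x3c,0xcb,0x94,0x9b}
#3 dst[0x18+7] := {0x72,0xc0,0x3c,0xcb,0x94,0x9b,0x36}
#4 dst[0x0d+8] := {0x3c,0xcb,0x94,0x9b,0x05,0x98,0x38,0xd9}
query mem[0x26]=0x94, mem[0x0e]=0xcb, mem[0x01]=0x3c, mem[0x20]=0x61

MEM[0x26,0x0e,0x01,0x20] = 94 cb 3c 61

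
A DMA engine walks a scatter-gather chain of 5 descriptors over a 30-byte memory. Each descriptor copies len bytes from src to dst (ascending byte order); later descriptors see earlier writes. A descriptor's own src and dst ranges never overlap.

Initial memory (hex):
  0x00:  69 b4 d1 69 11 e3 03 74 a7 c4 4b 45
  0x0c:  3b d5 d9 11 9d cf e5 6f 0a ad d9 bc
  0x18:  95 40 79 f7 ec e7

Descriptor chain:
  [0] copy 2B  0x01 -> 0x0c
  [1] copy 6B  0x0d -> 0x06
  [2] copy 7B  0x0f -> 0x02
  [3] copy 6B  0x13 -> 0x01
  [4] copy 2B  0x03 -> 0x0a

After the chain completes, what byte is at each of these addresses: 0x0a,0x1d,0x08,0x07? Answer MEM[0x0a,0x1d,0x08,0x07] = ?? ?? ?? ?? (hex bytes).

D0: mem[0x0c..0x0d] <- [b4 d1]
D1: mem[0x06..0x0b] <- [d1 d9 11 9d cf e5]
D2: mem[0x02..0x08] <- [11 9d cf e5 6f 0a ad]
D3: mem[0x01..0x06] <- [6f 0a ad d9 bc 95]
D4: mem[0x0a..0x0b] <- [ad d9]
query mem[0x0a]=0xad, mem[0x1d]=0xe7, mem[0x08]=0xad, mem[0x07]=0x0a

MEM[0x0a,0x1d,0x08,0x07] = ad e7 ad 0a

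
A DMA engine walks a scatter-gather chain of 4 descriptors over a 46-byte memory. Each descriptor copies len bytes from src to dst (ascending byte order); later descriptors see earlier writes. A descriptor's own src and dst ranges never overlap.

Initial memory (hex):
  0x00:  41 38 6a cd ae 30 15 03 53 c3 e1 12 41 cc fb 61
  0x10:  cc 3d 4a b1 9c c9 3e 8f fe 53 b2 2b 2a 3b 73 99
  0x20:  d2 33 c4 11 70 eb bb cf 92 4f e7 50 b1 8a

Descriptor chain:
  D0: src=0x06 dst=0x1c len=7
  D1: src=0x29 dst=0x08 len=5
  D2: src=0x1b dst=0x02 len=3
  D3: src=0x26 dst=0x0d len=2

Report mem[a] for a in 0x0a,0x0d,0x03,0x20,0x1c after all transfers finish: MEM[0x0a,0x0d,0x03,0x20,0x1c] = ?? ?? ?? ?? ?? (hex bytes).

MEM[0x0a,0x0d,0x03,0x20,0x1c] = 50 bb 15 e1 15

D0: mem[0x1c..0x22] <- [15 03 53 c3 e1 12 41]
D1: mem[0x08..0x0c] <- [4f e7 50 b1 8a]
D2: mem[0x02..0x04] <- [2b 15 03]
D3: mem[0x0d..0x0e] <- [bb cf]
query mem[0x0a]=0x50, mem[0x0d]=0xbb, mem[0x03]=0x15, mem[0x20]=0xe1, mem[0x1c]=0x15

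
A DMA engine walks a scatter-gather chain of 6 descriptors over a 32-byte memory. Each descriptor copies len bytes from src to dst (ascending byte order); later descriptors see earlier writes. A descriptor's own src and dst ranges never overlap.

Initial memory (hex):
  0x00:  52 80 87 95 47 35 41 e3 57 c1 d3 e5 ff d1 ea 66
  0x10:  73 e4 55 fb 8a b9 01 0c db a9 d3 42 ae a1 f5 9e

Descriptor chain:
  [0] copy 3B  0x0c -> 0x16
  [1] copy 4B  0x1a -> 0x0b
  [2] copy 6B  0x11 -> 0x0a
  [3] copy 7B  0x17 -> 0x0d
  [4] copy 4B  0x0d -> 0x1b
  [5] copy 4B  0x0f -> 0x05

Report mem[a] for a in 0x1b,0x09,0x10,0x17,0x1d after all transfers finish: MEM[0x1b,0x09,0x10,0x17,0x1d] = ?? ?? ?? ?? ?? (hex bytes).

MEM[0x1b,0x09,0x10,0x17,0x1d] = d1 c1 d3 d1 a9

  after D0: wrote 3B at 0x16 = ffd1ea
  after D1: wrote 4B at 0x0b = d342aea1
  after D2: wrote 6B at 0x0a = e455fb8ab9ff
  after D3: wrote 7B at 0x0d = d1eaa9d342aea1
  after D4: wrote 4B at 0x1b = d1eaa9d3
  after D5: wrote 4B at 0x05 = a9d342ae
query mem[0x1b]=0xd1, mem[0x09]=0xc1, mem[0x10]=0xd3, mem[0x17]=0xd1, mem[0x1d]=0xa9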